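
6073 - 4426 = 1647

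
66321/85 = 66321/85 = 780.25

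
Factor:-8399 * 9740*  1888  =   - 2^7 *5^1 * 37^1 *59^1*227^1 *487^1  =  -154450218880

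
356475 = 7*50925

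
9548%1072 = 972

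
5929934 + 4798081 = 10728015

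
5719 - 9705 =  - 3986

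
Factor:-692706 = - 2^1*3^1*7^1*16493^1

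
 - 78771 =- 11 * 7161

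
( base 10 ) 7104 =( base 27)9K3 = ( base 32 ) 6u0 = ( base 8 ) 15700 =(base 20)HF4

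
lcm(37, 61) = 2257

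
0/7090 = 0= 0.00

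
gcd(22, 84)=2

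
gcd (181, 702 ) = 1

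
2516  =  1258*2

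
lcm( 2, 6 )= 6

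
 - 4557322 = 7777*( - 586) 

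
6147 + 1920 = 8067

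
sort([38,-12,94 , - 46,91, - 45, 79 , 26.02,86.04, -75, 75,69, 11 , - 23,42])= [ - 75, - 46,  -  45,-23 , - 12,11, 26.02, 38,42 , 69,75,79,86.04,91, 94 ]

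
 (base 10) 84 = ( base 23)3f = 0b1010100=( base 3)10010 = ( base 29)2Q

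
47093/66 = 47093/66 = 713.53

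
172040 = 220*782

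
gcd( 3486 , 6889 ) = 83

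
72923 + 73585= 146508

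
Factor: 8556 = 2^2*3^1 *23^1*31^1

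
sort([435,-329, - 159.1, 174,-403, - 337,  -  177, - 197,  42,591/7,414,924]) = [ - 403, - 337, - 329, - 197, - 177, -159.1, 42, 591/7,174,  414,435,  924]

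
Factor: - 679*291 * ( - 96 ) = 2^5*3^2*7^1 *97^2 = 18968544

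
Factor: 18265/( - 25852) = - 65/92= - 2^( - 2)*5^1*13^1*23^ ( - 1)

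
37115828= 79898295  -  42782467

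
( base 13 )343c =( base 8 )16226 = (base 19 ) 1153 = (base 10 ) 7318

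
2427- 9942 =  - 7515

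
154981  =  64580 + 90401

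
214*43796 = 9372344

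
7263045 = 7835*927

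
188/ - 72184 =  - 47/18046 = -0.00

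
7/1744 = 7/1744  =  0.00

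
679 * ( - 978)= -664062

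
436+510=946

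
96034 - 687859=-591825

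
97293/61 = 97293/61=   1594.97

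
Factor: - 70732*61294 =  - 4335447208= -2^3*19^1*1613^1 * 17683^1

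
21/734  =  21/734 = 0.03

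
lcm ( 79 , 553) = 553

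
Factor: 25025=5^2*7^1*11^1*13^1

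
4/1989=4/1989=   0.00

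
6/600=1/100=0.01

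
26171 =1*26171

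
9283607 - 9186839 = 96768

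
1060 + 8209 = 9269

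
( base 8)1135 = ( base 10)605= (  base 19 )1cg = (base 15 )2a5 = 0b1001011101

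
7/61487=7/61487 =0.00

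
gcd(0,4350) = 4350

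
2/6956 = 1/3478  =  0.00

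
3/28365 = 1/9455  =  0.00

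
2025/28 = 72 + 9/28 = 72.32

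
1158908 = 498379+660529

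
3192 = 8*399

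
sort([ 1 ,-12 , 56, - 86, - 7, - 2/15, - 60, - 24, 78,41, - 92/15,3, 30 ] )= [ - 86,-60, - 24, - 12,  -  7,-92/15, - 2/15, 1, 3,30, 41 , 56, 78 ] 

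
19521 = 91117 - 71596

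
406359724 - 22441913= 383917811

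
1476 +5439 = 6915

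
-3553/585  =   - 7  +  542/585 = - 6.07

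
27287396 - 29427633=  - 2140237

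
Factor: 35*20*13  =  9100 = 2^2  *  5^2*7^1 * 13^1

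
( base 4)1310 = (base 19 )62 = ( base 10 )116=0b1110100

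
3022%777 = 691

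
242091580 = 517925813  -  275834233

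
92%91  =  1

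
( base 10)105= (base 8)151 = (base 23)4D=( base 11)96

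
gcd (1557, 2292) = 3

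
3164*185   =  585340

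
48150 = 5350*9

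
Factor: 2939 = 2939^1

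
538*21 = 11298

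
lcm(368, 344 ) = 15824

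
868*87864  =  76265952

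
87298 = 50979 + 36319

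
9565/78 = 122+49/78  =  122.63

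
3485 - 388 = 3097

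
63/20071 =63/20071 =0.00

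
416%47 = 40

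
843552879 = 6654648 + 836898231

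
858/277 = 858/277 = 3.10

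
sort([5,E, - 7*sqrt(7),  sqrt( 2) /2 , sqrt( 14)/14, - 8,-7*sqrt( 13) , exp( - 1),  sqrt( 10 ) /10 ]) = [ -7* sqrt( 13), - 7*sqrt( 7), - 8,  sqrt ( 14)/14,  sqrt( 10 )/10, exp(- 1 ) , sqrt( 2)/2, E,  5 ]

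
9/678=3/226 = 0.01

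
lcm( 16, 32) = 32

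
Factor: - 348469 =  -11^1*79^1*401^1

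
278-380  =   - 102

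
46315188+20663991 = 66979179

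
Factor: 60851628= 2^2*3^3*29^1*  19429^1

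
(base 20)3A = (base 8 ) 106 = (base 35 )20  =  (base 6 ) 154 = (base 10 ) 70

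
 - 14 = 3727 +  - 3741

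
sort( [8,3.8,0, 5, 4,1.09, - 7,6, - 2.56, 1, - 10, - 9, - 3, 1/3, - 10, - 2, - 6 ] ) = [- 10, - 10,-9, - 7, - 6 , - 3, - 2.56, - 2,0 , 1/3,1,1.09, 3.8,4, 5,6,8]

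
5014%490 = 114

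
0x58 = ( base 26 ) 3a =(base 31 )2Q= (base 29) 31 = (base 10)88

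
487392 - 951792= -464400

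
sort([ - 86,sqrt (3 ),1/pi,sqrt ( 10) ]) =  [ - 86,1/pi, sqrt(3)  ,  sqrt( 10) ]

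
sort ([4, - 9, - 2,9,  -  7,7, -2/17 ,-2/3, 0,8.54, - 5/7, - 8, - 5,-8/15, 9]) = [- 9 ,  -  8, - 7, - 5, - 2,-5/7, - 2/3, - 8/15, - 2/17, 0, 4, 7,8.54, 9,9 ]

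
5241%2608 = 25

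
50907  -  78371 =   -  27464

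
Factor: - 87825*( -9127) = 801578775 = 3^1*5^2*1171^1 * 9127^1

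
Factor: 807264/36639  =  89696/4071 = 2^5*3^ ( - 1)*23^(-1 )* 59^(-1 )*2803^1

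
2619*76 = 199044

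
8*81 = 648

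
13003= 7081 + 5922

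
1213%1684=1213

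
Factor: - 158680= -2^3 * 5^1*3967^1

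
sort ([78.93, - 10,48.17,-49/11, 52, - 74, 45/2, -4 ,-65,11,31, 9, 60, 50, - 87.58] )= [-87.58, - 74,-65,-10,-49/11, - 4, 9, 11,45/2,31, 48.17, 50, 52, 60 , 78.93]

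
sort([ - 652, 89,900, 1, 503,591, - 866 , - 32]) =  [ - 866, - 652, - 32, 1,89, 503, 591, 900 ]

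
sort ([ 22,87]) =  [ 22,87]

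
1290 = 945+345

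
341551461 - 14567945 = 326983516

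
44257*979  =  43327603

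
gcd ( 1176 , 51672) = 24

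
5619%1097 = 134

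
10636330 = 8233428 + 2402902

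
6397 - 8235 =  - 1838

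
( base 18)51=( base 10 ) 91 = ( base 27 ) 3A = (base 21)47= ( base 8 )133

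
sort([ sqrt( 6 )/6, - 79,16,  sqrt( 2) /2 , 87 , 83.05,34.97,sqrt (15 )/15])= [ - 79,sqrt( 15)/15,sqrt ( 6)/6,sqrt (2 ) /2, 16,34.97, 83.05, 87] 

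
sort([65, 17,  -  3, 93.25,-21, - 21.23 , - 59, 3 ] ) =[ - 59,-21.23,-21 , - 3,3, 17, 65 , 93.25]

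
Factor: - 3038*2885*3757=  -2^1*5^1*7^2*13^1*17^2*31^1*577^1 =- 32928714910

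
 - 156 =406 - 562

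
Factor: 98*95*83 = 2^1*5^1*7^2*19^1* 83^1  =  772730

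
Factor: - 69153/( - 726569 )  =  1869/19637   =  3^1*7^1*73^(-1)*89^1 *269^(  -  1 ) 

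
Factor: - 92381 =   -  92381^1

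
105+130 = 235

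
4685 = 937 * 5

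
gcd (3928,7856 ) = 3928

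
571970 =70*8171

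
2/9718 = 1/4859 = 0.00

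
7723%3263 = 1197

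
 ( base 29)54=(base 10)149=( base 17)8d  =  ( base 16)95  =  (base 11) 126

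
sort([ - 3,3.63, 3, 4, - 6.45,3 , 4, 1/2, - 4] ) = [-6.45, - 4, - 3, 1/2, 3, 3,3.63,4,4]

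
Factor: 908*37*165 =5543340=2^2*3^1*5^1*11^1*37^1*227^1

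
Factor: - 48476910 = -2^1 *3^1*5^1 * 43^1*37579^1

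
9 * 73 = 657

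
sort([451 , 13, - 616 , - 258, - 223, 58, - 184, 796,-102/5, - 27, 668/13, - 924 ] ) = [ - 924,-616, - 258, - 223, - 184, - 27, - 102/5,13, 668/13, 58,451, 796 ] 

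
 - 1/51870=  - 1/51870 = - 0.00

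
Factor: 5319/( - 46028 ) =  - 2^( - 2 ) * 3^3 * 37^( - 1) * 197^1*311^(  -  1)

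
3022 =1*3022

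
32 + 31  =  63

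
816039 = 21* 38859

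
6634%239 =181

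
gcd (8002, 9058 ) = 2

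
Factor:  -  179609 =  - 293^1 *613^1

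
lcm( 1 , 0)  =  0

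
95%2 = 1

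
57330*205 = 11752650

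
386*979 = 377894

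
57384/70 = 28692/35 = 819.77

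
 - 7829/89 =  - 7829/89  =  - 87.97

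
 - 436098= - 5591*78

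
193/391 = 193/391= 0.49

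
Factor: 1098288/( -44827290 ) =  - 61016/2490405 =- 2^3*3^ ( - 1 )*5^ ( - 1)*29^1*263^1*166027^ ( - 1 )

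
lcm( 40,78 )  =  1560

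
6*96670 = 580020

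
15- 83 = - 68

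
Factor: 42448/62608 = 13^ ( - 1)*43^( - 1)*379^1 = 379/559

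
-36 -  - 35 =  - 1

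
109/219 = 109/219 = 0.50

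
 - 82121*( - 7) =574847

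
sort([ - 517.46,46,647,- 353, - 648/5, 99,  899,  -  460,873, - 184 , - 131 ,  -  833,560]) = [  -  833, - 517.46, - 460, - 353, - 184,-131, - 648/5, 46,99,560,647,873,899]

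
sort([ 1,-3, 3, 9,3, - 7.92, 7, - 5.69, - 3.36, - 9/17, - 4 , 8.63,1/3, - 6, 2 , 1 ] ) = [  -  7.92, - 6, - 5.69,- 4, - 3.36, - 3, -9/17,1/3,1,  1, 2, 3, 3, 7,8.63,9]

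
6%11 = 6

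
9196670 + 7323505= 16520175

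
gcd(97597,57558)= 1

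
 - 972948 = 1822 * (-534)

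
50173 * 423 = 21223179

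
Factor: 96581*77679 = 7502315499 = 3^4 * 7^1 * 137^1 * 96581^1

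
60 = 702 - 642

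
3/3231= 1/1077 = 0.00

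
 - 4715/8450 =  - 943/1690 = - 0.56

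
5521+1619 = 7140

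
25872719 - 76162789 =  - 50290070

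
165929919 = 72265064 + 93664855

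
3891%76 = 15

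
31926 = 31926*1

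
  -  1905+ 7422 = 5517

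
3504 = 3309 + 195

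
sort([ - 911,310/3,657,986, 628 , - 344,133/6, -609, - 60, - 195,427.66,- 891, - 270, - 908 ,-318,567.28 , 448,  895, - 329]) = [ - 911, - 908, - 891,- 609, - 344, - 329, -318, - 270, - 195,-60, 133/6,310/3,427.66, 448,567.28, 628,657, 895, 986]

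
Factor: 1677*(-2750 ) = -2^1*3^1*5^3 * 11^1*13^1*43^1= - 4611750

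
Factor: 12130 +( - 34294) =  -22164  =  - 2^2*3^1*1847^1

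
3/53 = 3/53= 0.06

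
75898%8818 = 5354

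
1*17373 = 17373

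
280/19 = 280/19 = 14.74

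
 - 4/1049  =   - 4/1049 = - 0.00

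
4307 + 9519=13826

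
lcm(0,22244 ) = 0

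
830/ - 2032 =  - 1+601/1016=- 0.41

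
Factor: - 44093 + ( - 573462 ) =-5^1*29^1*4259^1 = - 617555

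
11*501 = 5511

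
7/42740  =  7/42740=0.00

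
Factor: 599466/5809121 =2^1 * 3^1*7^2*17^ (-1 )*31^(-1) * 73^( - 1)*151^(-1 )*2039^1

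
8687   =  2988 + 5699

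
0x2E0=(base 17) 295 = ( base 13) 448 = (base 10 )736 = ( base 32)n0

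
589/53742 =589/53742  =  0.01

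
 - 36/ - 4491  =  4/499= 0.01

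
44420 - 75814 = - 31394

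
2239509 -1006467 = 1233042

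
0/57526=0=0.00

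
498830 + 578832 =1077662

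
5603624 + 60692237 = 66295861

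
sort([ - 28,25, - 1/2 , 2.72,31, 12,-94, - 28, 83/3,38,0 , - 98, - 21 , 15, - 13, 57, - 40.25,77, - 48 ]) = [ - 98, - 94, - 48,-40.25, - 28, - 28, - 21, - 13 , - 1/2, 0, 2.72, 12,15, 25, 83/3  ,  31,38, 57,  77 ] 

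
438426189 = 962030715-523604526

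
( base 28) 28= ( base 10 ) 64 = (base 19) 37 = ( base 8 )100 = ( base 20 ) 34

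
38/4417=38/4417 =0.01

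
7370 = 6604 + 766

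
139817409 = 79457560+60359849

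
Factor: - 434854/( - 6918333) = 2^1 * 3^( - 1)*7^1*89^1*239^ (  -  1)*349^1* 9649^( - 1)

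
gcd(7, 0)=7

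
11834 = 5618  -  -6216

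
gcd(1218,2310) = 42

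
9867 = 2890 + 6977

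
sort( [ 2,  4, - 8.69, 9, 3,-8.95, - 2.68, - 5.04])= [-8.95,  -  8.69,-5.04,-2.68 , 2, 3, 4, 9 ] 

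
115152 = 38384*3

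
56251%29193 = 27058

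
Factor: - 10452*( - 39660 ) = 2^4*3^2*5^1 * 13^1 *67^1*661^1 = 414526320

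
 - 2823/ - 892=3 + 147/892 = 3.16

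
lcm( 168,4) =168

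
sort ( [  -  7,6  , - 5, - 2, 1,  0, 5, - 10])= [-10,- 7,-5, - 2, 0, 1, 5 , 6] 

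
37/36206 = 37/36206 =0.00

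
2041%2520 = 2041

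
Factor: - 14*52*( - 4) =2912  =  2^5*7^1*13^1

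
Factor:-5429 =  - 61^1*89^1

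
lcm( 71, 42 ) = 2982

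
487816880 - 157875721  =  329941159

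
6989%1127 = 227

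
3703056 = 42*88168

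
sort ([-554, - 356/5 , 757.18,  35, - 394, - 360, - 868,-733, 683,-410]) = [ - 868,- 733, - 554, - 410, - 394,-360, - 356/5,35, 683, 757.18 ] 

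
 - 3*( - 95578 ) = 286734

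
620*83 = 51460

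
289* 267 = 77163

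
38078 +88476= 126554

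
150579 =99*1521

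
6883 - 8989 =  - 2106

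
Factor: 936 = 2^3 * 3^2 * 13^1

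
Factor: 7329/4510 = 2^( - 1)*3^1*5^( - 1 ) * 7^1 *11^( - 1 )*41^ ( - 1)*349^1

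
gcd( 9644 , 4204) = 4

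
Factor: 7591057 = 131^1*57947^1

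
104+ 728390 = 728494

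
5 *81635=408175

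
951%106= 103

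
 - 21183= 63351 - 84534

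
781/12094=781/12094 = 0.06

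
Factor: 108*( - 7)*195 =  - 2^2*3^4*5^1*7^1*13^1  =  - 147420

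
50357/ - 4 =- 12590 + 3/4  =  - 12589.25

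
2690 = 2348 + 342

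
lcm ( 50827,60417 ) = 3202101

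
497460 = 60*8291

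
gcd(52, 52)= 52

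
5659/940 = 6 + 19/940 = 6.02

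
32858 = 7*4694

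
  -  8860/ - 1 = 8860/1  =  8860.00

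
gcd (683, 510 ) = 1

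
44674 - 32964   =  11710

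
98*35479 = 3476942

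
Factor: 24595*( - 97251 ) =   -  2391888345 = -  3^1 * 5^1*7^1*11^1 *421^1*4919^1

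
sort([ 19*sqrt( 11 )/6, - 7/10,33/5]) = [ - 7/10,33/5,19 * sqrt( 11)/6 ] 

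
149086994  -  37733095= 111353899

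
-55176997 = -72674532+17497535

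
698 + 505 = 1203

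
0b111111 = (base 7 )120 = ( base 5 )223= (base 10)63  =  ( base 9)70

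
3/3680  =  3/3680 =0.00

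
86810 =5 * 17362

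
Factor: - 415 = -5^1* 83^1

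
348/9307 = 348/9307= 0.04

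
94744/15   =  94744/15 =6316.27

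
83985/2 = 41992+1/2= 41992.50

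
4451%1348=407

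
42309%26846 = 15463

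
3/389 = 3/389 =0.01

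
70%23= 1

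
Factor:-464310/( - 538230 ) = 201/233 = 3^1*67^1 * 233^(  -  1)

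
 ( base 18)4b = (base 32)2j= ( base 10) 83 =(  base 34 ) 2f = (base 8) 123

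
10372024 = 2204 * 4706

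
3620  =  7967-4347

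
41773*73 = 3049429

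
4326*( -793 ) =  - 3430518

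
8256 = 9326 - 1070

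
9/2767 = 9/2767 = 0.00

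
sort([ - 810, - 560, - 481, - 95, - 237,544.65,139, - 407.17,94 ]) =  [ - 810, - 560, - 481, - 407.17,- 237, - 95,94, 139,544.65] 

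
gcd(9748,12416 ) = 4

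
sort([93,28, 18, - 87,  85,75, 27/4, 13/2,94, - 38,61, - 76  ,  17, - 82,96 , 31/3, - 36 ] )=[ - 87, - 82, - 76,  -  38, - 36,13/2,27/4,31/3,17 , 18,28,61, 75,  85, 93 , 94 , 96 ] 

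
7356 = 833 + 6523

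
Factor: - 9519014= - 2^1  *  17^1*149^1 * 1879^1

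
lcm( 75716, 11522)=530012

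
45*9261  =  416745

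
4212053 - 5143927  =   - 931874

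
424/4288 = 53/536  =  0.10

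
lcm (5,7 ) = 35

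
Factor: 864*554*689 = 2^6*3^3 * 13^1*53^1*277^1=   329793984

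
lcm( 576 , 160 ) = 2880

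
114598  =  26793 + 87805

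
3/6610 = 3/6610 = 0.00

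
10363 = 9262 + 1101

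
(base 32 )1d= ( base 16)2d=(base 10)45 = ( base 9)50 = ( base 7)63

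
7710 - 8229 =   -  519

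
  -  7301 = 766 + - 8067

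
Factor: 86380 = 2^2*5^1* 7^1*617^1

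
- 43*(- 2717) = 116831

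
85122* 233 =19833426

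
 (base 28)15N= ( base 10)947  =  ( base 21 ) 232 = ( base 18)2GB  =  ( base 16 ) 3B3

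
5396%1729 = 209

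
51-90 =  - 39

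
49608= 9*5512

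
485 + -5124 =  - 4639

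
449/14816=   449/14816 = 0.03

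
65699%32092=1515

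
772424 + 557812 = 1330236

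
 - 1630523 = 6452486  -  8083009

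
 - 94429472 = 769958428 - 864387900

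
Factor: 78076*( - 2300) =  - 179574800 = - 2^4*5^2*23^1*131^1*149^1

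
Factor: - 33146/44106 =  - 3^( - 1) * 7351^( - 1 )*16573^1 = - 16573/22053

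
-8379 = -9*931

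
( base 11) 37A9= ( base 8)11537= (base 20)c7j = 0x135f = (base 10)4959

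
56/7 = 8 = 8.00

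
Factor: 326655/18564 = 915/52 = 2^( - 2) *3^1*5^1 * 13^( - 1 )*61^1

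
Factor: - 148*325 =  - 2^2*5^2*13^1*37^1 =- 48100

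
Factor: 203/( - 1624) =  - 2^( - 3 ) = -  1/8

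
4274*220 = 940280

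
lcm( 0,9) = 0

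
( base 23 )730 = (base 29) 4E2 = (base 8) 7274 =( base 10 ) 3772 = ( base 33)3fa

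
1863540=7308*255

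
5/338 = 5/338 = 0.01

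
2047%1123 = 924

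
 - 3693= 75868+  - 79561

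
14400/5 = 2880 = 2880.00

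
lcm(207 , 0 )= 0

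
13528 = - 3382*( - 4) 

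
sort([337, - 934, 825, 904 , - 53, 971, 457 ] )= [ - 934,-53, 337 , 457, 825, 904,971 ]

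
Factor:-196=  - 2^2*7^2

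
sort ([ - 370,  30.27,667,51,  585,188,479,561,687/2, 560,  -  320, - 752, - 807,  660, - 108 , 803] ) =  [ - 807,-752, - 370, - 320, - 108, 30.27, 51,188 , 687/2, 479 , 560,561,  585,660,  667,  803 ]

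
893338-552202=341136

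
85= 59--26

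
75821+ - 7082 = 68739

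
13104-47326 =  - 34222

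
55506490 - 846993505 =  -791487015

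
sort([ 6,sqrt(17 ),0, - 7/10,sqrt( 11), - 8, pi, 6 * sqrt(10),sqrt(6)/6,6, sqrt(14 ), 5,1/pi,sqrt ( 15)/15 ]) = [-8, - 7/10, 0,sqrt( 15 )/15,1/pi,sqrt( 6) /6,pi, sqrt( 11 ),sqrt( 14 ), sqrt (17 ), 5,6, 6,6 * sqrt (10)]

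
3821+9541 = 13362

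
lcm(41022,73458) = 3158694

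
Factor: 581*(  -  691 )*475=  - 5^2*7^1*19^1*83^1*691^1 = - 190698725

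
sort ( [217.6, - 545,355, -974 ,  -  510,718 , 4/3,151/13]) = [ - 974, - 545, - 510 , 4/3,151/13, 217.6,355, 718]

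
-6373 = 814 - 7187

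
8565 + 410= 8975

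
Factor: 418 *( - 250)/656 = - 26125/164=   - 2^(-2)*5^3 * 11^1*19^1*41^( -1)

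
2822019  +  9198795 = 12020814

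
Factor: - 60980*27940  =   - 2^4*5^2*11^1*127^1*3049^1  =  - 1703781200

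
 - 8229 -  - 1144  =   - 7085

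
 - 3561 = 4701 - 8262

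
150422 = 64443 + 85979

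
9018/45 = 200 + 2/5= 200.40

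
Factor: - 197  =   - 197^1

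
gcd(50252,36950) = 1478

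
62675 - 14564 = 48111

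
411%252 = 159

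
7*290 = 2030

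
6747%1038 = 519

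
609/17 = 35 + 14/17 = 35.82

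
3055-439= 2616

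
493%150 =43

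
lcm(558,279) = 558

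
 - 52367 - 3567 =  - 55934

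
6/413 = 6/413 =0.01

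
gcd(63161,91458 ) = 1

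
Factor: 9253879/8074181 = 743^( - 1) * 10867^( - 1 ) * 9253879^1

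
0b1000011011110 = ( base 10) 4318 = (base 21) 9GD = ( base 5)114233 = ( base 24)7BM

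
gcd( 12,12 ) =12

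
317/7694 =317/7694 = 0.04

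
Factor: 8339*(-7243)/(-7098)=60399377/7098 = 2^( - 1) * 3^(  -  1)*7^ ( - 1)* 13^( -2 ) *31^1*269^1*7243^1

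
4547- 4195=352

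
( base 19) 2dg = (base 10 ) 985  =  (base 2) 1111011001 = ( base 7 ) 2605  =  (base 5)12420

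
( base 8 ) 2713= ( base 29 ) 1M4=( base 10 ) 1483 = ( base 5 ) 21413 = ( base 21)37D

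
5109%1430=819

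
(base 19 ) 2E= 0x34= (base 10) 52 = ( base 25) 22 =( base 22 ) 28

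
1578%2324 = 1578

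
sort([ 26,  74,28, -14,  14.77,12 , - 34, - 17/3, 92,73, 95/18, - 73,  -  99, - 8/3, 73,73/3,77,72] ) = [ -99,- 73, - 34, - 14,  -  17/3, -8/3,95/18,12, 14.77, 73/3, 26,28,72,73,73,74,77, 92 ] 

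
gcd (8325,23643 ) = 333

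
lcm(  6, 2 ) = 6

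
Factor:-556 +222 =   -  334 = - 2^1*167^1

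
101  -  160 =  - 59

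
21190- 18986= 2204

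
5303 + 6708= 12011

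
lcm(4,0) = 0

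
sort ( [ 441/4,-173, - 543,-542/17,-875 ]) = [-875, - 543, - 173,-542/17,  441/4]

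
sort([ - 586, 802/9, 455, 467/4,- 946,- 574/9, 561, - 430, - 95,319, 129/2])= [  -  946, - 586, - 430,-95,-574/9,129/2 , 802/9, 467/4,319, 455, 561]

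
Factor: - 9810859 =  -19^1*516361^1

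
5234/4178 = 1+528/2089 = 1.25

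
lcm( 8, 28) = 56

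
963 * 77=74151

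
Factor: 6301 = 6301^1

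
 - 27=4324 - 4351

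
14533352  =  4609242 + 9924110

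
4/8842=2/4421 = 0.00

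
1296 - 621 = 675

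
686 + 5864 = 6550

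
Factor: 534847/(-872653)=- 29^1* 677^(  -  1 ) * 1289^(  -  1) * 18443^1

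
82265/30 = 2742 +1/6 = 2742.17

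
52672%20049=12574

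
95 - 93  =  2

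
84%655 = 84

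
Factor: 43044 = 2^2*3^1*17^1*211^1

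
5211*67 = 349137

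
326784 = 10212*32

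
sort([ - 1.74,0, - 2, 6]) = [ - 2, - 1.74,0,6] 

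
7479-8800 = - 1321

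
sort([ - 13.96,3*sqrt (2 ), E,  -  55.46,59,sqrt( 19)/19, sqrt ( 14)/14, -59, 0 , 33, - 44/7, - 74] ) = [ - 74, - 59, - 55.46, - 13.96,-44/7,  0, sqrt( 19)/19,sqrt( 14 ) /14,E,3 * sqrt( 2 ),33 , 59]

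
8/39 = 8/39 = 0.21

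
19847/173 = 19847/173  =  114.72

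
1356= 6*226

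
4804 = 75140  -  70336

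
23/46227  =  23/46227 = 0.00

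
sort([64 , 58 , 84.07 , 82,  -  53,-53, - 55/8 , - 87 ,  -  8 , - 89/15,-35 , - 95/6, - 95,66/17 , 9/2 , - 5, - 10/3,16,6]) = [ - 95, - 87 , - 53, - 53, - 35 ,- 95/6 , - 8,-55/8, - 89/15, - 5, - 10/3, 66/17, 9/2 , 6,16,58,64 , 82, 84.07]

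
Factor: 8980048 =2^4 * 7^1*11^1*37^1*197^1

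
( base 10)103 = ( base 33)34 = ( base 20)53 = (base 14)75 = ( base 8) 147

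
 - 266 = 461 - 727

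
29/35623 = 29/35623= 0.00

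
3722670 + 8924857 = 12647527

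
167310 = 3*55770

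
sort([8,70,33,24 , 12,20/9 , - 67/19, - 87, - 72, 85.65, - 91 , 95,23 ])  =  [ - 91,-87 , - 72, - 67/19,20/9, 8,12,23, 24,33,70,85.65,95 ]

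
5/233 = 5/233  =  0.02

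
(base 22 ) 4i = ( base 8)152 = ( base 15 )71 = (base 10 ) 106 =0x6a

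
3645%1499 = 647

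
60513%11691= 2058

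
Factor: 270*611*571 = 94197870 =2^1*3^3 * 5^1*13^1* 47^1*571^1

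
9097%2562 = 1411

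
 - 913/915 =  - 1+2/915 = - 1.00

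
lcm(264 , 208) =6864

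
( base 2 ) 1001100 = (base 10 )76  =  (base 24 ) 34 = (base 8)114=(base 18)44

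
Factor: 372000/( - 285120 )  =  -775/594 = -2^ ( - 1 )*3^( - 3) * 5^2*11^( - 1)*31^1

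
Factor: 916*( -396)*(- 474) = 171936864 = 2^5*3^3*11^1*79^1*229^1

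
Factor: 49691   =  17^1 * 37^1*79^1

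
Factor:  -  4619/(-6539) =13^( - 1) * 31^1 * 149^1 * 503^ (-1) 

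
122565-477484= -354919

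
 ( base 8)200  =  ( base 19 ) 6e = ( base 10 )128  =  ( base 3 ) 11202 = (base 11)107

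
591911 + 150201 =742112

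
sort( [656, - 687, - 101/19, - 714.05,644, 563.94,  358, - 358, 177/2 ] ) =[- 714.05,-687,-358, - 101/19,177/2,358,  563.94, 644, 656]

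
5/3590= 1/718= 0.00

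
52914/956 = 55+ 167/478=55.35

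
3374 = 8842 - 5468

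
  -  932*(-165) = 153780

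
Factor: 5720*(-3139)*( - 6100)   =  109525988000=2^5*5^3*11^1*13^1*43^1 * 61^1*73^1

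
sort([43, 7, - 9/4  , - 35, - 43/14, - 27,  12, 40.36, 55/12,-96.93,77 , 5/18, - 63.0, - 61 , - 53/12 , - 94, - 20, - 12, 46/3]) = [ - 96.93,- 94, - 63.0,-61, - 35, - 27,-20, - 12, - 53/12, -43/14,  -  9/4,  5/18, 55/12, 7, 12, 46/3, 40.36,43,77]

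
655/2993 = 655/2993 = 0.22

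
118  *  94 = 11092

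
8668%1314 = 784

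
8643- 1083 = 7560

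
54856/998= 54 +482/499 = 54.97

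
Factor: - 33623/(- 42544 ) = 2^(-4 )*2659^(-1)*33623^1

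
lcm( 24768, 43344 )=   173376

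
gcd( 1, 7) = 1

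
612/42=14 + 4/7  =  14.57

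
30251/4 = 7562+ 3/4 =7562.75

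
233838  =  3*77946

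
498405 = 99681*5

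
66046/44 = 1501 + 1/22 = 1501.05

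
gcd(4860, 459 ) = 27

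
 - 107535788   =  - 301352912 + 193817124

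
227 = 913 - 686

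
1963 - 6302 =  - 4339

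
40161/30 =13387/10 = 1338.70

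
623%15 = 8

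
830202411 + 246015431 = 1076217842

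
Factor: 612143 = 7^1*157^1*557^1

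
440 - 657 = -217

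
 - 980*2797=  - 2741060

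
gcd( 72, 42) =6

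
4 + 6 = 10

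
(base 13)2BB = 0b111101100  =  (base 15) 22c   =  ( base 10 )492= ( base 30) gc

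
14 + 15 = 29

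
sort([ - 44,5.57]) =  [ - 44 , 5.57]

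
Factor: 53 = 53^1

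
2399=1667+732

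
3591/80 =44 + 71/80 = 44.89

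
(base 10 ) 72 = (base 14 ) 52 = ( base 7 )132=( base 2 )1001000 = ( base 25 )2M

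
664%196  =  76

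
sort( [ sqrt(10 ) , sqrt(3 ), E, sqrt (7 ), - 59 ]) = [ - 59 , sqrt( 3), sqrt(7 ),E , sqrt ( 10 )]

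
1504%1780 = 1504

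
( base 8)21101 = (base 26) cp7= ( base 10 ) 8769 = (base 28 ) b55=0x2241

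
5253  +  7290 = 12543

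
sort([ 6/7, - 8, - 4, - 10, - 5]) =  [ - 10, - 8,-5, - 4,6/7 ]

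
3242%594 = 272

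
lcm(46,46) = 46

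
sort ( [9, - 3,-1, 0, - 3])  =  [-3, - 3,-1, 0,9]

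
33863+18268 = 52131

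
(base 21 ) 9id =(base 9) 5874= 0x1108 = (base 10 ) 4360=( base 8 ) 10410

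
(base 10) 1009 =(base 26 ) 1cl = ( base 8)1761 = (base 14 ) 521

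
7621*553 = 4214413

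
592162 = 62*9551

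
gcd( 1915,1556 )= 1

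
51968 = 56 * 928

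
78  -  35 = 43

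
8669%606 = 185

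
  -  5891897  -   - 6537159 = 645262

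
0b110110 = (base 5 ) 204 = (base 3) 2000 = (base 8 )66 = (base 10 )54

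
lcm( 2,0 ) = 0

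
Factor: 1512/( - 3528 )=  - 3^1 * 7^( - 1)  =  - 3/7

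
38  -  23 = 15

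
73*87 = 6351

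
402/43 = 9  +  15/43 = 9.35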